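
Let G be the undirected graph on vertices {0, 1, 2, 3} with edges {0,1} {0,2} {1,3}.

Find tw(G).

A width-1 tree decomposition is:
Bags: B1 = {1, 3}  B2 = {0, 1}  B3 = {0, 2}
Tree: B1–B2, B2–B3
Every bag has size at most 2, so the width is 2 − 1 = 1 and tw(G) ≤ 1. Any graph with an edge has treewidth ≥ 1, and G has the edge 1–3. Therefore the treewidth is 1.

1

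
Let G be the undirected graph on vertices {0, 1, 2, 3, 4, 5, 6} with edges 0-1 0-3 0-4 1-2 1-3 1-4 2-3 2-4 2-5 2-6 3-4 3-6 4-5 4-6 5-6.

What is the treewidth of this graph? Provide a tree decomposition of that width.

Treewidth 3.
One such decomposition:
Bags: B1 = {2, 3, 4, 6}  B2 = {1, 2, 3, 4}  B3 = {2, 4, 5, 6}  B4 = {0, 1, 3, 4}
Tree: B1–B2, B1–B3, B2–B4

Every bag has size at most 4, so the width is 4 − 1 = 3 and tw(G) ≤ 3. For the lower bound, the 4 vertices {0, 1, 3, 4} are pairwise adjacent, and any tree decomposition puts a clique entirely inside one bag — forcing width ≥ 3. Hence tw(G) = 3 exactly.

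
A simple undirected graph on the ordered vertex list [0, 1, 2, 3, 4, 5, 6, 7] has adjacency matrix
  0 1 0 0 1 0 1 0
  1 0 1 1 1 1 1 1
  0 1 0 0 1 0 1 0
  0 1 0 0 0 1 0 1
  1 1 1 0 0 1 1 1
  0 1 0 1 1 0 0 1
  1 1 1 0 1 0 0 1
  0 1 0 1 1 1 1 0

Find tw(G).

3

A width-3 tree decomposition is:
Bags: B1 = {1, 4, 5, 7}  B2 = {1, 3, 5, 7}  B3 = {1, 4, 6, 7}  B4 = {1, 2, 4, 6}  B5 = {0, 1, 4, 6}
Tree: B1–B2, B1–B3, B3–B4, B4–B5
Each bag holds 4 vertices, so the decomposition has width 3, which upper-bounds the treewidth. Conversely, {1, 3, 5, 7} is a clique of size 4, and the vertices of any clique must share a bag in every tree decomposition; so some bag has ≥ 4 vertices and tw(G) ≥ 3. Hence tw(G) = 3 exactly.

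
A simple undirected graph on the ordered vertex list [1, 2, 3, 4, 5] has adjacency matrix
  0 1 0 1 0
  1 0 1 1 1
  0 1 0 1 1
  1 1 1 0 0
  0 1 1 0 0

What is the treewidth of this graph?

2

A width-2 tree decomposition is:
Bags: B1 = {2, 3, 5}  B2 = {2, 3, 4}  B3 = {1, 2, 4}
Tree: B1–B2, B2–B3
Every bag has size at most 3, so the width is 3 − 1 = 2 and tw(G) ≤ 2. On the other hand G contains the 3-clique {1, 2, 4}. A clique must lie in a single bag of any decomposition, so no decomposition can have width below 2. The upper and lower bounds meet at 2, so that is the treewidth.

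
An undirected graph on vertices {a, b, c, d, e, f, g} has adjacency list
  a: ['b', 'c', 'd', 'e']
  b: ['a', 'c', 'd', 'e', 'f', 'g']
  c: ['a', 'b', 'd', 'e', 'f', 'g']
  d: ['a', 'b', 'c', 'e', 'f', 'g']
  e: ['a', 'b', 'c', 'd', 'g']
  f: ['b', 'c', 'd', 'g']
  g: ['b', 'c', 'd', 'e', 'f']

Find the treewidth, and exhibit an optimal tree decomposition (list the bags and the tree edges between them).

Each bag holds 5 vertices, so the decomposition has width 4, which upper-bounds the treewidth. On the other hand G contains the 5-clique {b, c, d, e, g}. A clique must lie in a single bag of any decomposition, so no decomposition can have width below 4. Hence tw(G) = 4 exactly.

Treewidth 4.
One such decomposition:
Bags: B1 = {b, c, d, e, g}  B2 = {a, b, c, d, e}  B3 = {b, c, d, f, g}
Tree: B1–B2, B1–B3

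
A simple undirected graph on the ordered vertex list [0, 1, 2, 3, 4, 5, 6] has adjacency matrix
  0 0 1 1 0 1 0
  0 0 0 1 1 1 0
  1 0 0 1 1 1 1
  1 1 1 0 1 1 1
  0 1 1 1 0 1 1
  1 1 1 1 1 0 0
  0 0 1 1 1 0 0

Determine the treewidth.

3

A width-3 tree decomposition is:
Bags: B1 = {2, 3, 4, 5}  B2 = {1, 3, 4, 5}  B3 = {0, 2, 3, 5}  B4 = {2, 3, 4, 6}
Tree: B1–B2, B1–B3, B1–B4
The largest bag has 4 vertices, giving width 3; this decomposition certifies tw(G) ≤ 3. Conversely, {1, 3, 4, 5} is a clique of size 4, and the vertices of any clique must share a bag in every tree decomposition; so some bag has ≥ 4 vertices and tw(G) ≥ 3. Therefore the treewidth is 3.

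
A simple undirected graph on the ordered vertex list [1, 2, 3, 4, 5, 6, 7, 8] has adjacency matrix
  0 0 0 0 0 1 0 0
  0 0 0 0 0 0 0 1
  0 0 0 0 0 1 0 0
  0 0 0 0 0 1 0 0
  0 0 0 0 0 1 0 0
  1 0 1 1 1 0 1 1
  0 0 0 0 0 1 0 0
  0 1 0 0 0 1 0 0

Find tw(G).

1

A width-1 tree decomposition is:
Bags: B1 = {3, 6}  B2 = {6, 8}  B3 = {6, 7}  B4 = {5, 6}  B5 = {1, 6}  B6 = {4, 6}  B7 = {2, 8}
Tree: B1–B2, B1–B3, B2–B4, B3–B5, B2–B6, B2–B7
Every bag has size at most 2, so the width is 2 − 1 = 1 and tw(G) ≤ 1. Since G has at least one edge (e.g. 3–6), it is not an edgeless graph, so tw(G) ≥ 1. Therefore the treewidth is 1.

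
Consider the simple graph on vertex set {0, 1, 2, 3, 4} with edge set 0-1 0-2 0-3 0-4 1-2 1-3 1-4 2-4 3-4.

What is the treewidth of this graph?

3

A width-3 tree decomposition is:
Bags: B1 = {0, 1, 2, 4}  B2 = {0, 1, 3, 4}
Tree: B1–B2
Each bag holds 4 vertices, so the decomposition has width 3, which upper-bounds the treewidth. For the lower bound, the 4 vertices {0, 1, 2, 4} are pairwise adjacent, and any tree decomposition puts a clique entirely inside one bag — forcing width ≥ 3. The upper and lower bounds meet at 3, so that is the treewidth.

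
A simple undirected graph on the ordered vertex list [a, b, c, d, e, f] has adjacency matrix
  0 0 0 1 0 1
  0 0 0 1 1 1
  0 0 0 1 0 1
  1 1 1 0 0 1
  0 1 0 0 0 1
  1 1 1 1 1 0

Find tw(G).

A width-2 tree decomposition is:
Bags: B1 = {b, d, f}  B2 = {b, e, f}  B3 = {c, d, f}  B4 = {a, d, f}
Tree: B1–B2, B1–B3, B3–B4
The largest bag has 3 vertices, giving width 2; this decomposition certifies tw(G) ≤ 2. For the lower bound, the 3 vertices {c, d, f} are pairwise adjacent, and any tree decomposition puts a clique entirely inside one bag — forcing width ≥ 2. Hence tw(G) = 2 exactly.

2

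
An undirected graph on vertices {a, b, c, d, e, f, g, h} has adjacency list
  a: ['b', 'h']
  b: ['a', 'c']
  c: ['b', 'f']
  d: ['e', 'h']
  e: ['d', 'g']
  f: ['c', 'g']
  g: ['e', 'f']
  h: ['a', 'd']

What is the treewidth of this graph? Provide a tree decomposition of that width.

Treewidth 2.
One such decomposition:
Bags: B1 = {c, f, g}  B2 = {c, e, g}  B3 = {c, d, e}  B4 = {c, d, h}  B5 = {a, c, h}  B6 = {a, b, c}
Tree: B1–B2, B2–B3, B3–B4, B4–B5, B5–B6

Every bag has size at most 3, so the width is 3 − 1 = 2 and tw(G) ≤ 2. The edges c–f–g–e–d–h–a–b–c form a cycle, so G is not a tree and its treewidth is at least 2. Hence tw(G) = 2 exactly.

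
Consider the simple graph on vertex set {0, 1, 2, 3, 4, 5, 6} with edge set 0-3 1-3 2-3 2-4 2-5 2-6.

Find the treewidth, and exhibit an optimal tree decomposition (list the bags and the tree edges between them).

Every bag has size at most 2, so the width is 2 − 1 = 1 and tw(G) ≤ 1. Any graph with an edge has treewidth ≥ 1, and G has the edge 2–3. Therefore the treewidth is 1.

Treewidth 1.
Bags: B1 = {2, 3}  B2 = {0, 3}  B3 = {2, 4}  B4 = {1, 3}  B5 = {2, 5}  B6 = {2, 6}
Tree: B1–B2, B1–B3, B1–B4, B1–B5, B1–B6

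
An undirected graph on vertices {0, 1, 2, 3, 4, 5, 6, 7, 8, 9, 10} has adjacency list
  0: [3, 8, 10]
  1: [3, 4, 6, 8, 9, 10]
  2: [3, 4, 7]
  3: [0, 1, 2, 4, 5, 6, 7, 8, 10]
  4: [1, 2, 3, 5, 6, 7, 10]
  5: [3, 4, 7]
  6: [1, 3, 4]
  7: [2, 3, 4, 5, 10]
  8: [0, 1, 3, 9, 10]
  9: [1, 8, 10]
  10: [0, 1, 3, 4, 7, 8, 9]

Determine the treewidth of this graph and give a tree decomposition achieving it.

Treewidth 3.
One optimal decomposition is:
Bags: B1 = {3, 4, 7, 10}  B2 = {1, 3, 4, 10}  B3 = {1, 3, 8, 10}  B4 = {0, 3, 8, 10}  B5 = {2, 3, 4, 7}  B6 = {1, 3, 4, 6}  B7 = {3, 4, 5, 7}  B8 = {1, 8, 9, 10}
Tree: B1–B2, B2–B3, B3–B4, B1–B5, B2–B6, B1–B7, B3–B8

Each bag holds 4 vertices, so the decomposition has width 3, which upper-bounds the treewidth. For the lower bound, the 4 vertices {1, 8, 9, 10} are pairwise adjacent, and any tree decomposition puts a clique entirely inside one bag — forcing width ≥ 3. Hence tw(G) = 3 exactly.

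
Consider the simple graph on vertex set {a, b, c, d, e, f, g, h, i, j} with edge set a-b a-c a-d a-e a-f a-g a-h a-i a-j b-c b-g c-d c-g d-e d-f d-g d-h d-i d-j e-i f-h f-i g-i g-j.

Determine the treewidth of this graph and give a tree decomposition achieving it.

Treewidth 3.
One optimal decomposition is:
Bags: B1 = {a, d, g, i}  B2 = {a, c, d, g}  B3 = {a, b, c, g}  B4 = {a, d, f, i}  B5 = {a, d, g, j}  B6 = {a, d, f, h}  B7 = {a, d, e, i}
Tree: B1–B2, B2–B3, B1–B4, B2–B5, B4–B6, B1–B7

The largest bag has 4 vertices, giving width 3; this decomposition certifies tw(G) ≤ 3. On the other hand G contains the 4-clique {a, d, g, j}. A clique must lie in a single bag of any decomposition, so no decomposition can have width below 3. Combining the bounds, tw(G) = 3.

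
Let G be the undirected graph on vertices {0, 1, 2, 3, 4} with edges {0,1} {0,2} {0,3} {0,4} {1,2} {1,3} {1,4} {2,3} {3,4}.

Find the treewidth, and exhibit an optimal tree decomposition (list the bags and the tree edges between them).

Treewidth 3.
Bags: B1 = {0, 1, 3, 4}  B2 = {0, 1, 2, 3}
Tree: B1–B2

The largest bag has 4 vertices, giving width 3; this decomposition certifies tw(G) ≤ 3. Conversely, {0, 1, 2, 3} is a clique of size 4, and the vertices of any clique must share a bag in every tree decomposition; so some bag has ≥ 4 vertices and tw(G) ≥ 3. The upper and lower bounds meet at 3, so that is the treewidth.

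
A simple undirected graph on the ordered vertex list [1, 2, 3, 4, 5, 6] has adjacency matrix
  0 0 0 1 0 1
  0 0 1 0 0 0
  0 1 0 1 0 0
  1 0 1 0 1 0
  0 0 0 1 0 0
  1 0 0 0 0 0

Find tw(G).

1

A width-1 tree decomposition is:
Bags: B1 = {2, 3}  B2 = {3, 4}  B3 = {1, 4}  B4 = {1, 6}  B5 = {4, 5}
Tree: B1–B2, B2–B3, B3–B4, B2–B5
Each bag holds 2 vertices, so the decomposition has width 1, which upper-bounds the treewidth. G has an edge, so its treewidth is at least 1. Hence tw(G) = 1 exactly.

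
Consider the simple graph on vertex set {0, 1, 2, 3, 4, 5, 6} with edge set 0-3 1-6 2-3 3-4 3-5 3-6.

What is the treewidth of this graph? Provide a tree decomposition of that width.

Each bag holds 2 vertices, so the decomposition has width 1, which upper-bounds the treewidth. Since G has at least one edge (e.g. 3–0), it is not an edgeless graph, so tw(G) ≥ 1. Combining the bounds, tw(G) = 1.

Treewidth 1.
Bags: B1 = {0, 3}  B2 = {3, 6}  B3 = {2, 3}  B4 = {3, 5}  B5 = {1, 6}  B6 = {3, 4}
Tree: B1–B2, B2–B3, B3–B4, B2–B5, B2–B6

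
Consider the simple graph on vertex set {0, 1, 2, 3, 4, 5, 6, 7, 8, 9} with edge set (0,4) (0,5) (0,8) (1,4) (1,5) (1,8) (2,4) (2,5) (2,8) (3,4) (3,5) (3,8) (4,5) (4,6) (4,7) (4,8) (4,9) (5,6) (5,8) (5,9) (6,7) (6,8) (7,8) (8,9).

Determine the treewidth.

3

A width-3 tree decomposition is:
Bags: B1 = {4, 5, 6, 8}  B2 = {4, 6, 7, 8}  B3 = {4, 5, 8, 9}  B4 = {1, 4, 5, 8}  B5 = {3, 4, 5, 8}  B6 = {0, 4, 5, 8}  B7 = {2, 4, 5, 8}
Tree: B1–B2, B1–B3, B1–B4, B4–B5, B3–B6, B3–B7
Each bag holds 4 vertices, so the decomposition has width 3, which upper-bounds the treewidth. On the other hand G contains the 4-clique {0, 4, 5, 8}. A clique must lie in a single bag of any decomposition, so no decomposition can have width below 3. Combining the bounds, tw(G) = 3.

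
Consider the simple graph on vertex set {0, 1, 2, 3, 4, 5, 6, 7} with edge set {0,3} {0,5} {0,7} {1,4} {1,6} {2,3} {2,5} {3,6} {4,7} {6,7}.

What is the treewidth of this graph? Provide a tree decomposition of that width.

Treewidth 2.
One such decomposition:
Bags: B1 = {1, 4, 7}  B2 = {1, 6, 7}  B3 = {0, 6, 7}  B4 = {0, 3, 6}  B5 = {0, 3, 5}  B6 = {2, 3, 5}
Tree: B1–B2, B2–B3, B3–B4, B4–B5, B5–B6

Every bag has size at most 3, so the width is 3 − 1 = 2 and tw(G) ≤ 2. Since 4–1–6–7–4 is a cycle in G, G is not acyclic. Forests are exactly the graphs of treewidth ≤ 1, so tw(G) ≥ 2. Hence tw(G) = 2 exactly.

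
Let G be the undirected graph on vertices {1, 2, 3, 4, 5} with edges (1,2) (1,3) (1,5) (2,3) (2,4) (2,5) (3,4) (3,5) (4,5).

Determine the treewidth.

A width-3 tree decomposition is:
Bags: B1 = {2, 3, 4, 5}  B2 = {1, 2, 3, 5}
Tree: B1–B2
Each bag holds 4 vertices, so the decomposition has width 3, which upper-bounds the treewidth. Conversely, {1, 2, 3, 5} is a clique of size 4, and the vertices of any clique must share a bag in every tree decomposition; so some bag has ≥ 4 vertices and tw(G) ≥ 3. Therefore the treewidth is 3.

3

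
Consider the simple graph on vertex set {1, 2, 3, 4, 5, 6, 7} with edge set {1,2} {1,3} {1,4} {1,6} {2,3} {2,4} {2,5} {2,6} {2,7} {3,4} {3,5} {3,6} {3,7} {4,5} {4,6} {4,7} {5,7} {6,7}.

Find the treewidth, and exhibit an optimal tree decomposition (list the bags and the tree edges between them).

Treewidth 4.
Bags: B1 = {2, 3, 4, 5, 7}  B2 = {2, 3, 4, 6, 7}  B3 = {1, 2, 3, 4, 6}
Tree: B1–B2, B2–B3

Every bag has size at most 5, so the width is 5 − 1 = 4 and tw(G) ≤ 4. On the other hand G contains the 5-clique {2, 3, 4, 5, 7}. A clique must lie in a single bag of any decomposition, so no decomposition can have width below 4. Combining the bounds, tw(G) = 4.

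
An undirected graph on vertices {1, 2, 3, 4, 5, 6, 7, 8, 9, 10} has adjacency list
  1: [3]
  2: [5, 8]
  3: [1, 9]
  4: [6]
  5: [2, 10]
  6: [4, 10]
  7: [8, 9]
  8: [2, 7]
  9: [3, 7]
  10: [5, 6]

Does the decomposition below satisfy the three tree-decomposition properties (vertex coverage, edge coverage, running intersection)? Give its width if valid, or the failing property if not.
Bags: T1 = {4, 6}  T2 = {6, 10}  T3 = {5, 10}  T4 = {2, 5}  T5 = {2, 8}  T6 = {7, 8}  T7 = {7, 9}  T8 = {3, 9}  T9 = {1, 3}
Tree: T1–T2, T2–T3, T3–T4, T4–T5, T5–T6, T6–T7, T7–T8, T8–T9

Yes; width 1.

Every vertex of G appears in some bag (union = {1, 2, 3, 4, 5, 6, 7, 8, 9, 10}); every edge is covered by a bag; and for each vertex v the set of bags containing v is connected in the bag tree. The decomposition is therefore valid. The largest bag has 2 vertices, so the width is 1.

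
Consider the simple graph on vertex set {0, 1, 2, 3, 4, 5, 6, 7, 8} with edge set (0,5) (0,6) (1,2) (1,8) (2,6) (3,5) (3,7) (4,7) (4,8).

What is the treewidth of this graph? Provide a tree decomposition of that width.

Treewidth 2.
One such decomposition:
Bags: B1 = {0, 5, 6}  B2 = {2, 5, 6}  B3 = {1, 2, 5}  B4 = {1, 5, 8}  B5 = {4, 5, 8}  B6 = {4, 5, 7}  B7 = {3, 5, 7}
Tree: B1–B2, B2–B3, B3–B4, B4–B5, B5–B6, B6–B7

Every bag has size at most 3, so the width is 3 − 1 = 2 and tw(G) ≤ 2. For the lower bound, G contains the cycle 5–0–6–2–1–8–4–7–3–5, so G is not a forest; only forests have treewidth ≤ 1, hence tw(G) ≥ 2. Combining the bounds, tw(G) = 2.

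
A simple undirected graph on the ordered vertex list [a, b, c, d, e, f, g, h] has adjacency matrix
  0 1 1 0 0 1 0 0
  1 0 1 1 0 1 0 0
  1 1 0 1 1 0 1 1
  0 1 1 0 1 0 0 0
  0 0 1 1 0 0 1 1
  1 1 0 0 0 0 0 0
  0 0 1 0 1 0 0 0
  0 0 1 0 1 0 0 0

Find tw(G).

2

A width-2 tree decomposition is:
Bags: B1 = {c, e, g}  B2 = {c, e, h}  B3 = {c, d, e}  B4 = {b, c, d}  B5 = {a, b, c}  B6 = {a, b, f}
Tree: B1–B2, B1–B3, B3–B4, B4–B5, B5–B6
Each bag holds 3 vertices, so the decomposition has width 2, which upper-bounds the treewidth. For the lower bound, the 3 vertices {c, e, g} are pairwise adjacent, and any tree decomposition puts a clique entirely inside one bag — forcing width ≥ 2. Hence tw(G) = 2 exactly.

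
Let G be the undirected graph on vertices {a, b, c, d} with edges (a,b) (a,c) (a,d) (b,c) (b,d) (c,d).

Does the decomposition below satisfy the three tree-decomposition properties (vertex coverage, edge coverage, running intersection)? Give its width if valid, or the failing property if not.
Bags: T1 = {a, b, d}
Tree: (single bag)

No — vertex c appears in no bag.

A tree decomposition must satisfy three properties: every vertex lies in some bag; for every edge, both endpoints lie together in some bag; and for every vertex, the bags containing it form a connected subtree. Here vertex c appears in no bag, so the decomposition is invalid.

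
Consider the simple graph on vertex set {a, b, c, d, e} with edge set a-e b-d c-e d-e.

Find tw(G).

1

A width-1 tree decomposition is:
Bags: B1 = {b, d}  B2 = {d, e}  B3 = {a, e}  B4 = {c, e}
Tree: B1–B2, B2–B3, B2–B4
Every bag has size at most 2, so the width is 2 − 1 = 1 and tw(G) ≤ 1. Any graph with an edge has treewidth ≥ 1, and G has the edge d–b. Therefore the treewidth is 1.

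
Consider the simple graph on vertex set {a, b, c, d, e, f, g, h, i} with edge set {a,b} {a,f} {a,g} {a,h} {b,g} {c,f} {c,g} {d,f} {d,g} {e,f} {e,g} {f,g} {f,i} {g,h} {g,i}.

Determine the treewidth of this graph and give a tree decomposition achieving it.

Treewidth 2.
Bags: B1 = {e, f, g}  B2 = {a, f, g}  B3 = {a, b, g}  B4 = {d, f, g}  B5 = {f, g, i}  B6 = {c, f, g}  B7 = {a, g, h}
Tree: B1–B2, B2–B3, B1–B4, B1–B5, B2–B6, B3–B7

Every bag has size at most 3, so the width is 3 − 1 = 2 and tw(G) ≤ 2. For the lower bound, the 3 vertices {a, g, h} are pairwise adjacent, and any tree decomposition puts a clique entirely inside one bag — forcing width ≥ 2. Therefore the treewidth is 2.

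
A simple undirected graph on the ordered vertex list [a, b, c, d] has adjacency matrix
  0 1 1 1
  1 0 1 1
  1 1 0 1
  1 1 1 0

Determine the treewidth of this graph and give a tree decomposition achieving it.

With just one bag of size 4, the width is 4 − 1 = 3, so tw(G) ≤ 3. On the other hand G contains the 4-clique {a, b, c, d}. A clique must lie in a single bag of any decomposition, so no decomposition can have width below 3. Therefore the treewidth is 3.

Treewidth 3.
One optimal decomposition is:
Bags: B1 = {a, b, c, d}
Tree: (single bag)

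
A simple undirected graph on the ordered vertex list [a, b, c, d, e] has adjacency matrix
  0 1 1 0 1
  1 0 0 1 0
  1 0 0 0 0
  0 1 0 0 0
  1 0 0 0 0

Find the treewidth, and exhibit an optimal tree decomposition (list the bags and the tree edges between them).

Treewidth 1.
One such decomposition:
Bags: B1 = {a, b}  B2 = {b, d}  B3 = {a, e}  B4 = {a, c}
Tree: B1–B2, B1–B3, B3–B4

Every bag has size at most 2, so the width is 2 − 1 = 1 and tw(G) ≤ 1. Since G has at least one edge (e.g. a–b), it is not an edgeless graph, so tw(G) ≥ 1. Hence tw(G) = 1 exactly.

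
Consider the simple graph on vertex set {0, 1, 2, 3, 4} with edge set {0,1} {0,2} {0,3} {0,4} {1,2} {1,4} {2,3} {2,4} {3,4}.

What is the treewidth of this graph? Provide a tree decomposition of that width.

Every bag has size at most 4, so the width is 4 − 1 = 3 and tw(G) ≤ 3. On the other hand G contains the 4-clique {0, 1, 2, 4}. A clique must lie in a single bag of any decomposition, so no decomposition can have width below 3. Hence tw(G) = 3 exactly.

Treewidth 3.
One such decomposition:
Bags: B1 = {0, 2, 3, 4}  B2 = {0, 1, 2, 4}
Tree: B1–B2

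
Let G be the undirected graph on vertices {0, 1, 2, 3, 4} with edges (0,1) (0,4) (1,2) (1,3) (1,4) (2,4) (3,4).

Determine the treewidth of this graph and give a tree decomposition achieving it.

Each bag holds 3 vertices, so the decomposition has width 2, which upper-bounds the treewidth. On the other hand G contains the 3-clique {0, 1, 4}. A clique must lie in a single bag of any decomposition, so no decomposition can have width below 2. The upper and lower bounds meet at 2, so that is the treewidth.

Treewidth 2.
Bags: B1 = {1, 2, 4}  B2 = {1, 3, 4}  B3 = {0, 1, 4}
Tree: B1–B2, B1–B3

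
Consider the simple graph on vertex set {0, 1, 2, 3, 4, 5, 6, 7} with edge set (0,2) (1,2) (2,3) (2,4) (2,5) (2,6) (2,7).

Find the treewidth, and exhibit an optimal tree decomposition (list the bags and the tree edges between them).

Each bag holds 2 vertices, so the decomposition has width 1, which upper-bounds the treewidth. Any graph with an edge has treewidth ≥ 1, and G has the edge 2–7. Combining the bounds, tw(G) = 1.

Treewidth 1.
Bags: B1 = {2, 7}  B2 = {2, 5}  B3 = {1, 2}  B4 = {2, 3}  B5 = {0, 2}  B6 = {2, 6}  B7 = {2, 4}
Tree: B1–B2, B1–B3, B1–B4, B3–B5, B2–B6, B1–B7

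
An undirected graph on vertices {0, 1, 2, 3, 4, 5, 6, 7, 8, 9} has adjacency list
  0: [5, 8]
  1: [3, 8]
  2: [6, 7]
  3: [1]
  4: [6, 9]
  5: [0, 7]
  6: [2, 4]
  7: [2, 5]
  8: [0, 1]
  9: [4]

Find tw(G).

1

A width-1 tree decomposition is:
Bags: B1 = {4, 9}  B2 = {4, 6}  B3 = {2, 6}  B4 = {2, 7}  B5 = {5, 7}  B6 = {0, 5}  B7 = {0, 8}  B8 = {1, 8}  B9 = {1, 3}
Tree: B1–B2, B2–B3, B3–B4, B4–B5, B5–B6, B6–B7, B7–B8, B8–B9
The largest bag has 2 vertices, giving width 1; this decomposition certifies tw(G) ≤ 1. G has an edge, so its treewidth is at least 1. The upper and lower bounds meet at 1, so that is the treewidth.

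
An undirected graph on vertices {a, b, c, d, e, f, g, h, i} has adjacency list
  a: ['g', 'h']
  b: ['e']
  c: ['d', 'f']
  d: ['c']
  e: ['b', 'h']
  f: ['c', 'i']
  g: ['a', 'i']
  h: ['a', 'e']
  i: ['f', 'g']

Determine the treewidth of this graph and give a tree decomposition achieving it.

Treewidth 1.
One such decomposition:
Bags: B1 = {b, e}  B2 = {e, h}  B3 = {a, h}  B4 = {a, g}  B5 = {g, i}  B6 = {f, i}  B7 = {c, f}  B8 = {c, d}
Tree: B1–B2, B2–B3, B3–B4, B4–B5, B5–B6, B6–B7, B7–B8

Each bag holds 2 vertices, so the decomposition has width 1, which upper-bounds the treewidth. Any graph with an edge has treewidth ≥ 1, and G has the edge b–e. Therefore the treewidth is 1.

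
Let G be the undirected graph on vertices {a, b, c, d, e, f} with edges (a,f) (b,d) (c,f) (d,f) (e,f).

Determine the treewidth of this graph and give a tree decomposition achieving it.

Treewidth 1.
One such decomposition:
Bags: B1 = {d, f}  B2 = {c, f}  B3 = {b, d}  B4 = {e, f}  B5 = {a, f}
Tree: B1–B2, B1–B3, B2–B4, B4–B5

The largest bag has 2 vertices, giving width 1; this decomposition certifies tw(G) ≤ 1. G has an edge, so its treewidth is at least 1. Combining the bounds, tw(G) = 1.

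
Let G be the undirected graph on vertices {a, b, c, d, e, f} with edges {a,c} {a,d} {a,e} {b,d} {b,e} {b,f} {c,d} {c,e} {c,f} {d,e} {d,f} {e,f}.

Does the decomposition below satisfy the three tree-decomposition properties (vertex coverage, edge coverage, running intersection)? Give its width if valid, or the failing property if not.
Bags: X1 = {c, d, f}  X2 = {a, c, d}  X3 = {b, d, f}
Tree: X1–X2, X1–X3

No — vertex e appears in no bag.

A tree decomposition must satisfy three properties: every vertex lies in some bag; for every edge, both endpoints lie together in some bag; and for every vertex, the bags containing it form a connected subtree. Here vertex e appears in no bag, so the decomposition is invalid.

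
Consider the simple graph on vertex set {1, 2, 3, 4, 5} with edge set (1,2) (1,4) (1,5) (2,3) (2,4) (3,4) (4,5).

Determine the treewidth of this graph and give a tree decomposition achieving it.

Treewidth 2.
One such decomposition:
Bags: B1 = {2, 3, 4}  B2 = {1, 2, 4}  B3 = {1, 4, 5}
Tree: B1–B2, B2–B3

The largest bag has 3 vertices, giving width 2; this decomposition certifies tw(G) ≤ 2. On the other hand G contains the 3-clique {1, 2, 4}. A clique must lie in a single bag of any decomposition, so no decomposition can have width below 2. Hence tw(G) = 2 exactly.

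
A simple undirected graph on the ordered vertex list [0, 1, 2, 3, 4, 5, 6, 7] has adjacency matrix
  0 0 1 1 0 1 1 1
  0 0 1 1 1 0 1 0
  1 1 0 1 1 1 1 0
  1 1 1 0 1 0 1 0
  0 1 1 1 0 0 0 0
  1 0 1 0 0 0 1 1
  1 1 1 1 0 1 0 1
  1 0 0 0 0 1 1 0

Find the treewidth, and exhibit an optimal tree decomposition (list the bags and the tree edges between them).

The largest bag has 4 vertices, giving width 3; this decomposition certifies tw(G) ≤ 3. For the lower bound, the 4 vertices {0, 2, 3, 6} are pairwise adjacent, and any tree decomposition puts a clique entirely inside one bag — forcing width ≥ 3. Therefore the treewidth is 3.

Treewidth 3.
One optimal decomposition is:
Bags: B1 = {0, 2, 5, 6}  B2 = {0, 2, 3, 6}  B3 = {1, 2, 3, 6}  B4 = {0, 5, 6, 7}  B5 = {1, 2, 3, 4}
Tree: B1–B2, B2–B3, B1–B4, B3–B5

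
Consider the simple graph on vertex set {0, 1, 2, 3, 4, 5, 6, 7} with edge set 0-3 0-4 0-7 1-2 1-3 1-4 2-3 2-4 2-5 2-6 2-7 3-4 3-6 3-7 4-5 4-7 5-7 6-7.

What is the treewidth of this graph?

A width-3 tree decomposition is:
Bags: B1 = {2, 4, 5, 7}  B2 = {2, 3, 4, 7}  B3 = {1, 2, 3, 4}  B4 = {0, 3, 4, 7}  B5 = {2, 3, 6, 7}
Tree: B1–B2, B2–B3, B2–B4, B2–B5
The largest bag has 4 vertices, giving width 3; this decomposition certifies tw(G) ≤ 3. For the lower bound, the 4 vertices {0, 3, 4, 7} are pairwise adjacent, and any tree decomposition puts a clique entirely inside one bag — forcing width ≥ 3. The upper and lower bounds meet at 3, so that is the treewidth.

3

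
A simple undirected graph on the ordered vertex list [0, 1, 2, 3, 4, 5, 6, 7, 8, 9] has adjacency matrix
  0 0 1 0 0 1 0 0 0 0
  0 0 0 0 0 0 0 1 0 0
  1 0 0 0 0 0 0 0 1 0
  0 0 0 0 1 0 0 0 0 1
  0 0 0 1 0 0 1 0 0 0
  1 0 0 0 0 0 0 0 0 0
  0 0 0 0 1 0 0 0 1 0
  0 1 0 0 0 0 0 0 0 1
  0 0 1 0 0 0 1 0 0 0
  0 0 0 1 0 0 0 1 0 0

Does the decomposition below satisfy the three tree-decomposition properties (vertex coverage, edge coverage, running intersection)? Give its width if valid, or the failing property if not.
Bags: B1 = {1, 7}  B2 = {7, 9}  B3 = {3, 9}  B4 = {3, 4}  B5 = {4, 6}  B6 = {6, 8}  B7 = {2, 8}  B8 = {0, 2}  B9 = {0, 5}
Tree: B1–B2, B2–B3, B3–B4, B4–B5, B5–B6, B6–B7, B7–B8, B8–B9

Checking the three conditions: (i) the bags cover all of {0, 1, 2, 3, 4, 5, 6, 7, 8, 9}; (ii) for each edge, some bag contains both endpoints; (iii) the bags containing any fixed vertex form a subtree. All hold, so the decomposition is valid with width 2 − 1 = 1.

Yes; width 1.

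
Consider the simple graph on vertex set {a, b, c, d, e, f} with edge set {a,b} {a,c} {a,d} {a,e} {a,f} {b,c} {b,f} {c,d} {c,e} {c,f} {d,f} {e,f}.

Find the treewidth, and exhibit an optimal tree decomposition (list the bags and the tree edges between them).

Treewidth 3.
One optimal decomposition is:
Bags: B1 = {a, c, d, f}  B2 = {a, c, e, f}  B3 = {a, b, c, f}
Tree: B1–B2, B2–B3

Each bag holds 4 vertices, so the decomposition has width 3, which upper-bounds the treewidth. For the lower bound, the 4 vertices {a, c, d, f} are pairwise adjacent, and any tree decomposition puts a clique entirely inside one bag — forcing width ≥ 3. The upper and lower bounds meet at 3, so that is the treewidth.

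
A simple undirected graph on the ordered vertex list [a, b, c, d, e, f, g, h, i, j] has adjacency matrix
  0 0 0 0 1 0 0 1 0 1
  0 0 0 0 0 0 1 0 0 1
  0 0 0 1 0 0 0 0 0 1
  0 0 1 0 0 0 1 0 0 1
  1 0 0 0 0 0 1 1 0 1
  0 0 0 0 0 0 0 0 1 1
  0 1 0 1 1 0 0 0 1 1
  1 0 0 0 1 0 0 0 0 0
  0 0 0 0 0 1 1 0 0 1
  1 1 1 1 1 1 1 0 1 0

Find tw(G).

2

A width-2 tree decomposition is:
Bags: B1 = {e, g, j}  B2 = {d, g, j}  B3 = {a, e, j}  B4 = {b, g, j}  B5 = {g, i, j}  B6 = {f, i, j}  B7 = {c, d, j}  B8 = {a, e, h}
Tree: B1–B2, B1–B3, B2–B4, B2–B5, B5–B6, B2–B7, B3–B8
Each bag holds 3 vertices, so the decomposition has width 2, which upper-bounds the treewidth. On the other hand G contains the 3-clique {d, g, j}. A clique must lie in a single bag of any decomposition, so no decomposition can have width below 2. Combining the bounds, tw(G) = 2.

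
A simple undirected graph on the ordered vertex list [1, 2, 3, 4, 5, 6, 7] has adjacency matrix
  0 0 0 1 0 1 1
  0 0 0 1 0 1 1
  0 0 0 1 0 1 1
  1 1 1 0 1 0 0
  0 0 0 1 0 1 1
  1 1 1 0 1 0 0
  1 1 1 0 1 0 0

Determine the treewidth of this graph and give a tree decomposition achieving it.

Treewidth 3.
One such decomposition:
Bags: B1 = {3, 4, 6, 7}  B2 = {2, 4, 6, 7}  B3 = {1, 4, 6, 7}  B4 = {4, 5, 6, 7}
Tree: B1–B2, B2–B3, B3–B4

Every bag has size at most 4, so the width is 4 − 1 = 3 and tw(G) ≤ 3. For the lower bound: the 4 vertex sets {3,4}, {2,6}, {7}, {1} are disjoint, each induces a connected subgraph, and every pair is joined by at least one edge of G. Contracting each set to a single vertex therefore yields K_{4} as a minor, and since treewidth is minor-monotone, tw(G) ≥ tw(K_{4}) = 3. The upper and lower bounds meet at 3, so that is the treewidth.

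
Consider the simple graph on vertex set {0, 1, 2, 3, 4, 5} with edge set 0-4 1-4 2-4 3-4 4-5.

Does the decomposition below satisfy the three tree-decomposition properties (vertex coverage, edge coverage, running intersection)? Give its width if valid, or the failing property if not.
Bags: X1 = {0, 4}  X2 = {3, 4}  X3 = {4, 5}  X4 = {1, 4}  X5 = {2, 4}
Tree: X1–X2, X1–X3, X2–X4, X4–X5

Vertex coverage: the bags together contain {0, 1, 2, 3, 4, 5}, the full vertex set. Edge coverage: each edge of G has both endpoints in at least one bag. Running intersection: for every vertex, the bags containing it form a connected subtree. All three properties hold, so this is a valid tree decomposition of width max|bag| − 1 = 1, and hence tw(G) ≤ 1.

Yes; width 1.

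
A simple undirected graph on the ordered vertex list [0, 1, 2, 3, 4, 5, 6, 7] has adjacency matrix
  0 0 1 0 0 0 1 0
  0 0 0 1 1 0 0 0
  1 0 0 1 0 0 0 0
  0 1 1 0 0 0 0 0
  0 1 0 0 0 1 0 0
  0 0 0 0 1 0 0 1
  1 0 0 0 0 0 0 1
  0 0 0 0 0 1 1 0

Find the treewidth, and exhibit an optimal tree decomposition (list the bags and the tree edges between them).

The largest bag has 3 vertices, giving width 2; this decomposition certifies tw(G) ≤ 2. The edges 4–5–7–6–0–2–3–1–4 form a cycle, so G is not a tree and its treewidth is at least 2. Hence tw(G) = 2 exactly.

Treewidth 2.
Bags: B1 = {4, 5, 7}  B2 = {4, 6, 7}  B3 = {0, 4, 6}  B4 = {0, 2, 4}  B5 = {2, 3, 4}  B6 = {1, 3, 4}
Tree: B1–B2, B2–B3, B3–B4, B4–B5, B5–B6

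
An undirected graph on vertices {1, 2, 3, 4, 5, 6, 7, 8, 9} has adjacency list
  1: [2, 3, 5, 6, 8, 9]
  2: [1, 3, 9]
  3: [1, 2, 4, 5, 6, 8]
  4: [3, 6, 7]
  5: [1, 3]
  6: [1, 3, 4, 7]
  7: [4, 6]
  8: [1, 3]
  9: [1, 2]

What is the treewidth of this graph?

A width-2 tree decomposition is:
Bags: B1 = {1, 3, 8}  B2 = {1, 3, 6}  B3 = {1, 3, 5}  B4 = {1, 2, 3}  B5 = {1, 2, 9}  B6 = {3, 4, 6}  B7 = {4, 6, 7}
Tree: B1–B2, B1–B3, B2–B4, B4–B5, B2–B6, B6–B7
The largest bag has 3 vertices, giving width 2; this decomposition certifies tw(G) ≤ 2. Conversely, {1, 2, 9} is a clique of size 3, and the vertices of any clique must share a bag in every tree decomposition; so some bag has ≥ 3 vertices and tw(G) ≥ 2. Combining the bounds, tw(G) = 2.

2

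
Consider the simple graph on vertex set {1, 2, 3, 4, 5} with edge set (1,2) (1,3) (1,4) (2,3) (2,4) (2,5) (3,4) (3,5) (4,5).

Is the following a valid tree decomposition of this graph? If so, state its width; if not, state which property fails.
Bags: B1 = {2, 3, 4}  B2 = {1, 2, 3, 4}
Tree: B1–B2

No — vertex 5 appears in no bag.

A tree decomposition must satisfy three properties: every vertex lies in some bag; for every edge, both endpoints lie together in some bag; and for every vertex, the bags containing it form a connected subtree. Here vertex 5 appears in no bag, so the decomposition is invalid.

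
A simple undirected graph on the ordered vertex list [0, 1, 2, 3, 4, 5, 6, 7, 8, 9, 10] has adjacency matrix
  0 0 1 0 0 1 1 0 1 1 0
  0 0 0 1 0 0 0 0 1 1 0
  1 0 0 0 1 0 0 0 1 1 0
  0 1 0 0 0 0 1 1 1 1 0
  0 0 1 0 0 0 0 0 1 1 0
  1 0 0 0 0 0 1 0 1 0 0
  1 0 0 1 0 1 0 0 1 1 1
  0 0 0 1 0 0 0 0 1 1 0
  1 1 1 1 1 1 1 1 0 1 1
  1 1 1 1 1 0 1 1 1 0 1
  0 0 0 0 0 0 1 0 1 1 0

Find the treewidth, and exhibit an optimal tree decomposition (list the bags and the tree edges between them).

Every bag has size at most 4, so the width is 4 − 1 = 3 and tw(G) ≤ 3. Conversely, {0, 2, 8, 9} is a clique of size 4, and the vertices of any clique must share a bag in every tree decomposition; so some bag has ≥ 4 vertices and tw(G) ≥ 3. Hence tw(G) = 3 exactly.

Treewidth 3.
Bags: B1 = {0, 2, 8, 9}  B2 = {0, 6, 8, 9}  B3 = {3, 6, 8, 9}  B4 = {3, 7, 8, 9}  B5 = {0, 5, 6, 8}  B6 = {6, 8, 9, 10}  B7 = {2, 4, 8, 9}  B8 = {1, 3, 8, 9}
Tree: B1–B2, B2–B3, B3–B4, B2–B5, B3–B6, B1–B7, B3–B8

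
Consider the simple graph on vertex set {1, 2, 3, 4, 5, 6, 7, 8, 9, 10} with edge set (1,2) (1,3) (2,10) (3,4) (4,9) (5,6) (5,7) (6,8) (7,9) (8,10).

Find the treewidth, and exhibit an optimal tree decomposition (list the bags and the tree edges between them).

Treewidth 2.
One such decomposition:
Bags: B1 = {4, 7, 9}  B2 = {4, 5, 7}  B3 = {4, 5, 6}  B4 = {4, 6, 8}  B5 = {4, 8, 10}  B6 = {2, 4, 10}  B7 = {1, 2, 4}  B8 = {1, 3, 4}
Tree: B1–B2, B2–B3, B3–B4, B4–B5, B5–B6, B6–B7, B7–B8

The largest bag has 3 vertices, giving width 2; this decomposition certifies tw(G) ≤ 2. Since 4–9–7–5–6–8–10–2–1–3–4 is a cycle in G, G is not acyclic. Forests are exactly the graphs of treewidth ≤ 1, so tw(G) ≥ 2. The upper and lower bounds meet at 2, so that is the treewidth.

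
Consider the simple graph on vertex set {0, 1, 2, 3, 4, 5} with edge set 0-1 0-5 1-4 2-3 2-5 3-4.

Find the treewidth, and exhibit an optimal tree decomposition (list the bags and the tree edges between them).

Each bag holds 3 vertices, so the decomposition has width 2, which upper-bounds the treewidth. Since 3–4–1–0–5–2–3 is a cycle in G, G is not acyclic. Forests are exactly the graphs of treewidth ≤ 1, so tw(G) ≥ 2. Therefore the treewidth is 2.

Treewidth 2.
Bags: B1 = {1, 3, 4}  B2 = {0, 1, 3}  B3 = {0, 3, 5}  B4 = {2, 3, 5}
Tree: B1–B2, B2–B3, B3–B4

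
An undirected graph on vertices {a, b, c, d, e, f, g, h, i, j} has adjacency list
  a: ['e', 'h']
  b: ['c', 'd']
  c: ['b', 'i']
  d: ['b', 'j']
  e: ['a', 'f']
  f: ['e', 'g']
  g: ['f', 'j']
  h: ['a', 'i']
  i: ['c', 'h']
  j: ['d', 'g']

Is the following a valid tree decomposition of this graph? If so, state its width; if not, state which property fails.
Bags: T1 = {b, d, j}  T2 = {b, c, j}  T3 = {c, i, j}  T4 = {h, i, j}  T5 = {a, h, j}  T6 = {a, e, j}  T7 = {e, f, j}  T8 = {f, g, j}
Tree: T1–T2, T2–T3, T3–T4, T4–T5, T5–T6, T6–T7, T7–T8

Yes; width 2.

Every vertex of G appears in some bag (union = {a, b, c, d, e, f, g, h, i, j}); every edge is covered by a bag; and for each vertex v the set of bags containing v is connected in the bag tree. The decomposition is therefore valid. The largest bag has 3 vertices, so the width is 2.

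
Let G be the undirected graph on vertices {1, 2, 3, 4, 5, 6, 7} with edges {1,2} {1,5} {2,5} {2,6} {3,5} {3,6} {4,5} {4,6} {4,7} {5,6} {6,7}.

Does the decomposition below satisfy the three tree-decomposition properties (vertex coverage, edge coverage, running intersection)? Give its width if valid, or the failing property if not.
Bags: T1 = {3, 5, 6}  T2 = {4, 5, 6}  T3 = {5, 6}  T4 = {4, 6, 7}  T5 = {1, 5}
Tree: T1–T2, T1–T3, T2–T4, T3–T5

A tree decomposition must satisfy three properties: every vertex lies in some bag; for every edge, both endpoints lie together in some bag; and for every vertex, the bags containing it form a connected subtree. Here vertex 2 appears in no bag, so the decomposition is invalid.

No — vertex 2 appears in no bag.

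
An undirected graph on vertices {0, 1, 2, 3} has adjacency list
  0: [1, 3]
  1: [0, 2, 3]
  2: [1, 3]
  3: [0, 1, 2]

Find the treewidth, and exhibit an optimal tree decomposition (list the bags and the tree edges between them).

The largest bag has 3 vertices, giving width 2; this decomposition certifies tw(G) ≤ 2. Conversely, {0, 1, 3} is a clique of size 3, and the vertices of any clique must share a bag in every tree decomposition; so some bag has ≥ 3 vertices and tw(G) ≥ 2. The upper and lower bounds meet at 2, so that is the treewidth.

Treewidth 2.
Bags: B1 = {0, 1, 3}  B2 = {1, 2, 3}
Tree: B1–B2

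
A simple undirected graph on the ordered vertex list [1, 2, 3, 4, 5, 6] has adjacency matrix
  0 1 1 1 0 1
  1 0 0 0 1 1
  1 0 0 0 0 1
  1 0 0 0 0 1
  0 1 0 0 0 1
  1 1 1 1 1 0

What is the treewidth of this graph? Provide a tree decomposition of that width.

The largest bag has 3 vertices, giving width 2; this decomposition certifies tw(G) ≤ 2. On the other hand G contains the 3-clique {1, 2, 6}. A clique must lie in a single bag of any decomposition, so no decomposition can have width below 2. Therefore the treewidth is 2.

Treewidth 2.
Bags: B1 = {1, 2, 6}  B2 = {2, 5, 6}  B3 = {1, 3, 6}  B4 = {1, 4, 6}
Tree: B1–B2, B1–B3, B3–B4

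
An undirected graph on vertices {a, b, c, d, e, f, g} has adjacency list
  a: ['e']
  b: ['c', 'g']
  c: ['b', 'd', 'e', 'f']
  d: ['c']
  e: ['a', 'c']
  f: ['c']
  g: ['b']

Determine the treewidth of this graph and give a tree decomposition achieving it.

Treewidth 1.
Bags: B1 = {b, c}  B2 = {c, f}  B3 = {c, e}  B4 = {c, d}  B5 = {a, e}  B6 = {b, g}
Tree: B1–B2, B1–B3, B1–B4, B3–B5, B1–B6

Each bag holds 2 vertices, so the decomposition has width 1, which upper-bounds the treewidth. Since G has at least one edge (e.g. c–b), it is not an edgeless graph, so tw(G) ≥ 1. Therefore the treewidth is 1.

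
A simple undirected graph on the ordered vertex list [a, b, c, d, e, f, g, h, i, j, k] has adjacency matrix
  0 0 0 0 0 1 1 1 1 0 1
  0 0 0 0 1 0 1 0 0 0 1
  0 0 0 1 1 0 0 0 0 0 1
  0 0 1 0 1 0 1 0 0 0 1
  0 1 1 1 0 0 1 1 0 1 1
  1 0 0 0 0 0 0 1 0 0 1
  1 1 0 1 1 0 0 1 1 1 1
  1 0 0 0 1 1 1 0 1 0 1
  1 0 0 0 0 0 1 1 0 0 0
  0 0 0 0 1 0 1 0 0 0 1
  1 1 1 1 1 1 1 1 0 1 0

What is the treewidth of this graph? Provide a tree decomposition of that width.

The largest bag has 4 vertices, giving width 3; this decomposition certifies tw(G) ≤ 3. For the lower bound, the 4 vertices {d, e, g, k} are pairwise adjacent, and any tree decomposition puts a clique entirely inside one bag — forcing width ≥ 3. Hence tw(G) = 3 exactly.

Treewidth 3.
Bags: B1 = {b, e, g, k}  B2 = {d, e, g, k}  B3 = {e, g, h, k}  B4 = {a, g, h, k}  B5 = {a, f, h, k}  B6 = {c, d, e, k}  B7 = {a, g, h, i}  B8 = {e, g, j, k}
Tree: B1–B2, B1–B3, B3–B4, B4–B5, B2–B6, B4–B7, B1–B8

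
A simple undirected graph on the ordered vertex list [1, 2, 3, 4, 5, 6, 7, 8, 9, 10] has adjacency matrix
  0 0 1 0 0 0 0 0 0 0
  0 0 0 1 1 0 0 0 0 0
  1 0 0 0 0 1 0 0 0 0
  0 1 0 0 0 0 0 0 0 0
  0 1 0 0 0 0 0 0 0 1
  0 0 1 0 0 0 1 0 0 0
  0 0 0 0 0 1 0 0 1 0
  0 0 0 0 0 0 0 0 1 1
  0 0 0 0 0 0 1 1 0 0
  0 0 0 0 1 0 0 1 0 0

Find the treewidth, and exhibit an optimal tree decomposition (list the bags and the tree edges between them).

The largest bag has 2 vertices, giving width 1; this decomposition certifies tw(G) ≤ 1. Since G has at least one edge (e.g. 4–2), it is not an edgeless graph, so tw(G) ≥ 1. The upper and lower bounds meet at 1, so that is the treewidth.

Treewidth 1.
One optimal decomposition is:
Bags: B1 = {2, 4}  B2 = {2, 5}  B3 = {5, 10}  B4 = {8, 10}  B5 = {8, 9}  B6 = {7, 9}  B7 = {6, 7}  B8 = {3, 6}  B9 = {1, 3}
Tree: B1–B2, B2–B3, B3–B4, B4–B5, B5–B6, B6–B7, B7–B8, B8–B9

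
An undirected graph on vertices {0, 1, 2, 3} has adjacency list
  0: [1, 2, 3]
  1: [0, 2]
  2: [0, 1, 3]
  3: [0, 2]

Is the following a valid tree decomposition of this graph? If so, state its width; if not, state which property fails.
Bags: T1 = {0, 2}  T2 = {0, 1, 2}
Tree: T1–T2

No — vertex 3 appears in no bag.

A tree decomposition must satisfy three properties: every vertex lies in some bag; for every edge, both endpoints lie together in some bag; and for every vertex, the bags containing it form a connected subtree. Here vertex 3 appears in no bag, so the decomposition is invalid.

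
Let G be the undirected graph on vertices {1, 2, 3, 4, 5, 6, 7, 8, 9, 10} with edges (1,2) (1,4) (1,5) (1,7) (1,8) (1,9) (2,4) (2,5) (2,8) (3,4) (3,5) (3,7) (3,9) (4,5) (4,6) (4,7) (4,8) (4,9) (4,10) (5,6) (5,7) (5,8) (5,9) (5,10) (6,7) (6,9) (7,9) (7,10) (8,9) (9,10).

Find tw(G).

4

A width-4 tree decomposition is:
Bags: B1 = {1, 4, 5, 7, 9}  B2 = {4, 5, 6, 7, 9}  B3 = {4, 5, 7, 9, 10}  B4 = {1, 4, 5, 8, 9}  B5 = {3, 4, 5, 7, 9}  B6 = {1, 2, 4, 5, 8}
Tree: B1–B2, B1–B3, B1–B4, B3–B5, B4–B6
Every bag has size at most 5, so the width is 5 − 1 = 4 and tw(G) ≤ 4. On the other hand G contains the 5-clique {1, 4, 5, 8, 9}. A clique must lie in a single bag of any decomposition, so no decomposition can have width below 4. Hence tw(G) = 4 exactly.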